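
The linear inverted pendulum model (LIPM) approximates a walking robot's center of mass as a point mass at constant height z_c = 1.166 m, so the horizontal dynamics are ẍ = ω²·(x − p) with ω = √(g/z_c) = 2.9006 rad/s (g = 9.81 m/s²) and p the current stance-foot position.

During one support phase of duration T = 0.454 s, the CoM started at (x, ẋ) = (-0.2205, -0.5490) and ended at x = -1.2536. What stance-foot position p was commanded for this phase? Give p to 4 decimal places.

p = 0.4849

ωT = 2.9006·0.454 = 1.316872; cosh(ωT) = 1.999852, sinh(ωT) = 1.731880
x(T) = p + (x₀−p)·cosh(ωT) + (ẋ₀/ω)·sinh(ωT) ⇒ p·(1 − cosh) = x(T) − x₀·cosh − (ẋ₀/ω)·sinh
numerator   = -1.2536 − (-0.2205)·1.999852 − (-0.5490/2.9006)·1.731880 = -0.484838
denominator = 1 − 1.999852 = -0.999852
p = -0.484838 / -0.999852 = 0.4849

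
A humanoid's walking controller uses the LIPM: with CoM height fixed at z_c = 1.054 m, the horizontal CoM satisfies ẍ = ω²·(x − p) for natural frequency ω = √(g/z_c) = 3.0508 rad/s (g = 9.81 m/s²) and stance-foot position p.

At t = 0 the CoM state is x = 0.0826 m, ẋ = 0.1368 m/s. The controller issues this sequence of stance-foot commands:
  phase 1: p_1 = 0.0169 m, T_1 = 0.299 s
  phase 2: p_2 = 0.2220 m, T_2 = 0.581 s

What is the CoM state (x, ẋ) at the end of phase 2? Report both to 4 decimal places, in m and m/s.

x = 0.4116, ẋ = 0.6805

phase 1: p=0.0169, T=0.299, ωT=0.912189, cosh=1.445706, sinh=1.044062; start (x,ẋ)=(0.082600, 0.136800) → end (x,ẋ)=(0.158699, 0.407042)
phase 2: p=0.2220, T=0.581, ωT=1.772515, cosh=3.027771, sinh=2.857865; start (x,ẋ)=(0.158699, 0.407042) → end (x,ẋ)=(0.411640, 0.680524)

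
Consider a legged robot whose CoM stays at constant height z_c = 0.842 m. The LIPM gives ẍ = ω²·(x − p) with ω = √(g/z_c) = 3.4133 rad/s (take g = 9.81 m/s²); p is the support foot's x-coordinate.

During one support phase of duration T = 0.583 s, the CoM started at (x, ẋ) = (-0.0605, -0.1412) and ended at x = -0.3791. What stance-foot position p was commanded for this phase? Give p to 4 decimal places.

ωT = 3.4133·0.583 = 1.989954; cosh(ωT) = 3.725949, sinh(ωT) = 3.589247
x(T) = p + (x₀−p)·cosh(ωT) + (ẋ₀/ω)·sinh(ωT) ⇒ p·(1 − cosh) = x(T) − x₀·cosh − (ẋ₀/ω)·sinh
numerator   = -0.3791 − (-0.0605)·3.725949 − (-0.1412/3.4133)·3.589247 = -0.005202
denominator = 1 − 3.725949 = -2.725949
p = -0.005202 / -2.725949 = 0.0019

p = 0.0019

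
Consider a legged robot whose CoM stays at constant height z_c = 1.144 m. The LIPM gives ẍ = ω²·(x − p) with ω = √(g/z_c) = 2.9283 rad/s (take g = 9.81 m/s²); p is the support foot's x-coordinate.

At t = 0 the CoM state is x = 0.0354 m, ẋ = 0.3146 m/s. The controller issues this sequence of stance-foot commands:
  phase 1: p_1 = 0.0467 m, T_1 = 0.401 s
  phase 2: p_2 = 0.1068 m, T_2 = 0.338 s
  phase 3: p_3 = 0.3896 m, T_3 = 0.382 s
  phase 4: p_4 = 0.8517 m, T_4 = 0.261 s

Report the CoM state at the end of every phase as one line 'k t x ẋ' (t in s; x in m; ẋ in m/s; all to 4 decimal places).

phase 1: p=0.0467, T=0.401, ωT=1.174248, cosh=1.772380, sinh=1.463329; start (x,ẋ)=(0.035400, 0.314600) → end (x,ẋ)=(0.183884, 0.509170)
phase 2: p=0.1068, T=0.338, ωT=0.989765, cosh=1.531134, sinh=1.159470; start (x,ẋ)=(0.183884, 0.509170) → end (x,ẋ)=(0.426433, 1.041328)
phase 3: p=0.3896, T=0.382, ωT=1.118611, cosh=1.693666, sinh=1.366933; start (x,ẋ)=(0.426433, 1.041328) → end (x,ẋ)=(0.938076, 1.911097)
phase 4: p=0.8517, T=0.261, ωT=0.764286, cosh=1.306564, sinh=0.840898; start (x,ẋ)=(0.938076, 1.911097) → end (x,ẋ)=(1.513350, 2.709661)

1 0.4010 0.1839 0.5092
2 0.7390 0.4264 1.0413
3 1.1210 0.9381 1.9111
4 1.3820 1.5134 2.7097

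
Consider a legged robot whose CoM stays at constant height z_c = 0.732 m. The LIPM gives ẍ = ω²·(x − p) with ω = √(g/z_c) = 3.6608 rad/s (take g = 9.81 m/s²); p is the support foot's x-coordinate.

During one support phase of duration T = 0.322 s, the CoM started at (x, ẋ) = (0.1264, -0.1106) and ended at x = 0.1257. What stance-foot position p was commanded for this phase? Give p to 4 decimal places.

ωT = 3.6608·0.322 = 1.178778; cosh(ωT) = 1.779027, sinh(ωT) = 1.471372
x(T) = p + (x₀−p)·cosh(ωT) + (ẋ₀/ω)·sinh(ωT) ⇒ p·(1 − cosh) = x(T) − x₀·cosh − (ẋ₀/ω)·sinh
numerator   = 0.1257 − (0.1264)·1.779027 − (-0.1106/3.6608)·1.471372 = -0.054716
denominator = 1 − 1.779027 = -0.779027
p = -0.054716 / -0.779027 = 0.0702

p = 0.0702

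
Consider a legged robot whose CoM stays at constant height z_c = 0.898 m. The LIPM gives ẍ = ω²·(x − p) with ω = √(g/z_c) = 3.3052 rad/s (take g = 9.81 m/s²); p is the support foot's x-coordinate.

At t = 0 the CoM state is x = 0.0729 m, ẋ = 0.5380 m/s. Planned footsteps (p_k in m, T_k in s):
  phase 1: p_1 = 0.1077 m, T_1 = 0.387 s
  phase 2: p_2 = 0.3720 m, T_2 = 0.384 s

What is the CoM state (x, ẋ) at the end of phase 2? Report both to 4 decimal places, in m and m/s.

x = 0.6750, ẋ = 1.2982

phase 1: p=0.1077, T=0.387, ωT=1.279112, cosh=1.935866, sinh=1.657582; start (x,ẋ)=(0.072900, 0.538000) → end (x,ẋ)=(0.310143, 0.850839)
phase 2: p=0.3720, T=0.384, ωT=1.269197, cosh=1.919525, sinh=1.638468; start (x,ẋ)=(0.310143, 0.850839) → end (x,ẋ)=(0.675045, 1.298223)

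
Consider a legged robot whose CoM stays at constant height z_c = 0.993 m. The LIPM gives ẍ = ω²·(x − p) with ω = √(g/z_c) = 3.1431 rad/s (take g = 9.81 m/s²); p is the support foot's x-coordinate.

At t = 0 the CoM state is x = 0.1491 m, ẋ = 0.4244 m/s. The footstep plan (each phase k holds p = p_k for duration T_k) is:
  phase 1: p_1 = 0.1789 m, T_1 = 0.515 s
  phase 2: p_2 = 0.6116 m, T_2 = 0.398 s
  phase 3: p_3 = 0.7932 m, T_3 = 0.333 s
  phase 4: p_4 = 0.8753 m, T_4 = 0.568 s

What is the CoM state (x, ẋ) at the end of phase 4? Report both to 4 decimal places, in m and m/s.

phase 1: p=0.1789, T=0.515, ωT=1.618696, cosh=2.622332, sinh=2.424176; start (x,ẋ)=(0.149100, 0.424400) → end (x,ẋ)=(0.428081, 0.885859)
phase 2: p=0.6116, T=0.398, ωT=1.250954, cosh=1.889953, sinh=1.603721; start (x,ẋ)=(0.428081, 0.885859) → end (x,ẋ)=(0.716755, 0.749176)
phase 3: p=0.7932, T=0.333, ωT=1.046652, cosh=1.599606, sinh=1.248495; start (x,ẋ)=(0.716755, 0.749176) → end (x,ẋ)=(0.968503, 0.898403)
phase 4: p=0.8753, T=0.568, ωT=1.785281, cosh=3.064502, sinh=2.896752; start (x,ẋ)=(0.968503, 0.898403) → end (x,ẋ)=(1.988909, 3.601751)

x = 1.9889, ẋ = 3.6018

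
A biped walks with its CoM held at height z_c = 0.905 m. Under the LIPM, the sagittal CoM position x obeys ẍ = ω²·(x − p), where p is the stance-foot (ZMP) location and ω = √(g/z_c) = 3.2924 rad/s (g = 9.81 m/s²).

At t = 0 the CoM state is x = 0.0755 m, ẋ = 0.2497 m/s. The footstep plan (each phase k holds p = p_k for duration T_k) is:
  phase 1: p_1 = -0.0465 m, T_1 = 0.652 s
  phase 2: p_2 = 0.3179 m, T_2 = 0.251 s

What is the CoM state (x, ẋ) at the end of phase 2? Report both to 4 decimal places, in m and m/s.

x = 1.7570, ẋ = 5.2554

phase 1: p=-0.0465, T=0.652, ωT=2.146645, cosh=4.336489, sinh=4.219614; start (x,ẋ)=(0.075500, 0.249700) → end (x,ẋ)=(0.802573, 2.777725)
phase 2: p=0.3179, T=0.251, ωT=0.826392, cosh=1.361343, sinh=0.923718; start (x,ẋ)=(0.802573, 2.777725) → end (x,ẋ)=(1.757026, 5.255446)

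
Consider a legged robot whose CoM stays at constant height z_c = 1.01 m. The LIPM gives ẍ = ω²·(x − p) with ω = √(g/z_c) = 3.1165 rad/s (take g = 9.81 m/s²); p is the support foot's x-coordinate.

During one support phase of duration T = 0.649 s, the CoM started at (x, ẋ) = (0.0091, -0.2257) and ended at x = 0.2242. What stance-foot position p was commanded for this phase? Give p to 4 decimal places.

p = -0.1610

ωT = 3.1165·0.649 = 2.022609; cosh(ωT) = 3.845162, sinh(ωT) = 3.712852
x(T) = p + (x₀−p)·cosh(ωT) + (ẋ₀/ω)·sinh(ωT) ⇒ p·(1 − cosh) = x(T) − x₀·cosh − (ẋ₀/ω)·sinh
numerator   = 0.2242 − (0.0091)·3.845162 − (-0.2257/3.1165)·3.712852 = 0.458097
denominator = 1 − 3.845162 = -2.845162
p = 0.458097 / -2.845162 = -0.1610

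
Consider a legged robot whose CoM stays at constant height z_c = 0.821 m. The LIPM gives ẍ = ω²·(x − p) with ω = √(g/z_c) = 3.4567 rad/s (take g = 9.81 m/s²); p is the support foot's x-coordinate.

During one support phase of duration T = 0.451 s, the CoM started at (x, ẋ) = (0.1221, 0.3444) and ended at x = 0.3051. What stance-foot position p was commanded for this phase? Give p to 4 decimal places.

p = 0.1513

ωT = 3.4567·0.451 = 1.558972; cosh(ωT) = 2.482141, sinh(ωT) = 2.271789
x(T) = p + (x₀−p)·cosh(ωT) + (ẋ₀/ω)·sinh(ωT) ⇒ p·(1 − cosh) = x(T) − x₀·cosh − (ẋ₀/ω)·sinh
numerator   = 0.3051 − (0.1221)·2.482141 − (0.3444/3.4567)·2.271789 = -0.224314
denominator = 1 − 2.482141 = -1.482141
p = -0.224314 / -1.482141 = 0.1513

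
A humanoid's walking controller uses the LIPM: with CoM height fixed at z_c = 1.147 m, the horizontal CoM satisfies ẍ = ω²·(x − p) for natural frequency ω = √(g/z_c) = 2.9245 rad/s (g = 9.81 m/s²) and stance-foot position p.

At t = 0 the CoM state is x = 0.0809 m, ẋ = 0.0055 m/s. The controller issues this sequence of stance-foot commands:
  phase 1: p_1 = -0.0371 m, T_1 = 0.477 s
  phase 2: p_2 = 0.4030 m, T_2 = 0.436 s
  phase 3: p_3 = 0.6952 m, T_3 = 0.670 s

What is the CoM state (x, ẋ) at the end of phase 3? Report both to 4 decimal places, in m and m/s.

x = 0.1836, ẋ = -1.3284

phase 1: p=-0.0371, T=0.477, ωT=1.394986, cosh=2.141378, sinh=1.893542; start (x,ẋ)=(0.080900, 0.005500) → end (x,ẋ)=(0.219144, 0.665222)
phase 2: p=0.4030, T=0.436, ωT=1.275082, cosh=1.929201, sinh=1.649793; start (x,ẋ)=(0.219144, 0.665222) → end (x,ẋ)=(0.423575, 0.396273)
phase 3: p=0.6952, T=0.670, ωT=1.959415, cosh=3.618058, sinh=3.477117; start (x,ẋ)=(0.423575, 0.396273) → end (x,ẋ)=(0.183598, -1.328370)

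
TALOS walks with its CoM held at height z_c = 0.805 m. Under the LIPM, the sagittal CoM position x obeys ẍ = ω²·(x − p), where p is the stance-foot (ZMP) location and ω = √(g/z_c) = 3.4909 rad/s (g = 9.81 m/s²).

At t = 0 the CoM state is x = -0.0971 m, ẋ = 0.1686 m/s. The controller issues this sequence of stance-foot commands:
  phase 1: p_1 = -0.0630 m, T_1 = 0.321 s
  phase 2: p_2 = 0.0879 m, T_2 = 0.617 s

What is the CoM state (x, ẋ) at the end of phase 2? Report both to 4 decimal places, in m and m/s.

phase 1: p=-0.0630, T=0.321, ωT=1.120579, cosh=1.696360, sinh=1.370269; start (x,ẋ)=(-0.097100, 0.168600) → end (x,ẋ)=(-0.054666, 0.122890)
phase 2: p=0.0879, T=0.617, ωT=2.153885, cosh=4.367155, sinh=4.251123; start (x,ẋ)=(-0.054666, 0.122890) → end (x,ẋ)=(-0.385056, -1.579035)

x = -0.3851, ẋ = -1.5790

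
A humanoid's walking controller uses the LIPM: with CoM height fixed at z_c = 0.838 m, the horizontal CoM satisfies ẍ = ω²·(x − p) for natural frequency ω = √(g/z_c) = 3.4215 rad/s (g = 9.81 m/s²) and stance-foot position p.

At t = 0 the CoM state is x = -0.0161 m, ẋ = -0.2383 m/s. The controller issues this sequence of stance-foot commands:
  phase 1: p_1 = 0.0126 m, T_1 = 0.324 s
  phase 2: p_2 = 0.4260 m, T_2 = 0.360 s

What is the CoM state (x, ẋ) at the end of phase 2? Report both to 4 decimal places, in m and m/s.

x = -0.8514, ẋ = -3.9713

phase 1: p=0.0126, T=0.324, ωT=1.108566, cosh=1.680021, sinh=1.349989; start (x,ẋ)=(-0.016100, -0.238300) → end (x,ẋ)=(-0.129640, -0.532914)
phase 2: p=0.4260, T=0.360, ωT=1.231740, cosh=1.859486, sinh=1.567702; start (x,ẋ)=(-0.129640, -0.532914) → end (x,ẋ)=(-0.851382, -3.971341)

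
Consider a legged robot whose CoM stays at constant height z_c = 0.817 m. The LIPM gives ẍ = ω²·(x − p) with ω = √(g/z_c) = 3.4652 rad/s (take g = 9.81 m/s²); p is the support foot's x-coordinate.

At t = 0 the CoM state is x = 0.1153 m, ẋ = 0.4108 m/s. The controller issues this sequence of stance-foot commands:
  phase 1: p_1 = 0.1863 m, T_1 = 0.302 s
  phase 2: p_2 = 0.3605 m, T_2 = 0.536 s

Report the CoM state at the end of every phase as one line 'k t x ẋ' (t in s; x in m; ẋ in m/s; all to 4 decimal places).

1 0.3020 0.2207 0.3499
2 0.8380 0.2174 -0.3655

phase 1: p=0.1863, T=0.302, ωT=1.046490, cosh=1.599404, sinh=1.248236; start (x,ẋ)=(0.115300, 0.410800) → end (x,ẋ)=(0.220721, 0.349933)
phase 2: p=0.3605, T=0.536, ωT=1.857347, cosh=3.281402, sinh=3.125316; start (x,ẋ)=(0.220721, 0.349933) → end (x,ẋ)=(0.217438, -0.365517)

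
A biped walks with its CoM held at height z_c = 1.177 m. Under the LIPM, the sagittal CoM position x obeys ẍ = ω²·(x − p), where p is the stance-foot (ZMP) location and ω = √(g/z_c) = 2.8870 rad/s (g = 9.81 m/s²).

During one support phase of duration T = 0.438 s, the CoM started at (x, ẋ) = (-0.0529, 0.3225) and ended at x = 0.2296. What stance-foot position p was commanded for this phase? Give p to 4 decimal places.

ωT = 2.8870·0.438 = 1.264506; cosh(ωT) = 1.911861, sinh(ωT) = 1.629482
x(T) = p + (x₀−p)·cosh(ωT) + (ẋ₀/ω)·sinh(ωT) ⇒ p·(1 − cosh) = x(T) − x₀·cosh − (ẋ₀/ω)·sinh
numerator   = 0.2296 − (-0.0529)·1.911861 − (0.3225/2.8870)·1.629482 = 0.148712
denominator = 1 − 1.911861 = -0.911861
p = 0.148712 / -0.911861 = -0.1631

p = -0.1631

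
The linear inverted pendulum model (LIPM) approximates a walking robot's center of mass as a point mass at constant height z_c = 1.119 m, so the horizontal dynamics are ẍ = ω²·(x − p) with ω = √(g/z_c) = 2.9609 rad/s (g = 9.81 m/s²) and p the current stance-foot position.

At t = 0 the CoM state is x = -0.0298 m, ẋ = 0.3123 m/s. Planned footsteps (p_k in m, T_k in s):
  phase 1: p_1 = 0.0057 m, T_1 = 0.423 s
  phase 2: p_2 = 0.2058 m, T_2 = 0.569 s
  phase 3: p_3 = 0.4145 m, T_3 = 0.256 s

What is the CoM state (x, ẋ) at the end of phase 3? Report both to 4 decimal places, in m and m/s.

x = 0.3898, ẋ = 0.2783

phase 1: p=0.0057, T=0.423, ωT=1.252461, cosh=1.892371, sinh=1.606571; start (x,ẋ)=(-0.029800, 0.312300) → end (x,ẋ)=(0.107973, 0.422118)
phase 2: p=0.2058, T=0.569, ωT=1.684752, cosh=2.788302, sinh=2.602812; start (x,ẋ)=(0.107973, 0.422118) → end (x,ẋ)=(0.304097, 0.423075)
phase 3: p=0.4145, T=0.256, ωT=0.757990, cosh=1.301295, sinh=0.832688; start (x,ẋ)=(0.304097, 0.423075) → end (x,ẋ)=(0.389814, 0.278346)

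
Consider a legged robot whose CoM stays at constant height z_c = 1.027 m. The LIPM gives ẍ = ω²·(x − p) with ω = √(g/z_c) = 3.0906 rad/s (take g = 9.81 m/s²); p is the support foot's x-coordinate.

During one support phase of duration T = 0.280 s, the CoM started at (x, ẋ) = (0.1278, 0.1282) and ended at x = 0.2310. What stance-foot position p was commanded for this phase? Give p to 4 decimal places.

p = -0.0295

ωT = 3.0906·0.280 = 0.865368; cosh(ωT) = 1.398388, sinh(ωT) = 0.977492
x(T) = p + (x₀−p)·cosh(ωT) + (ẋ₀/ω)·sinh(ωT) ⇒ p·(1 − cosh) = x(T) − x₀·cosh − (ẋ₀/ω)·sinh
numerator   = 0.2310 − (0.1278)·1.398388 − (0.1282/3.0906)·0.977492 = 0.011739
denominator = 1 − 1.398388 = -0.398388
p = 0.011739 / -0.398388 = -0.0295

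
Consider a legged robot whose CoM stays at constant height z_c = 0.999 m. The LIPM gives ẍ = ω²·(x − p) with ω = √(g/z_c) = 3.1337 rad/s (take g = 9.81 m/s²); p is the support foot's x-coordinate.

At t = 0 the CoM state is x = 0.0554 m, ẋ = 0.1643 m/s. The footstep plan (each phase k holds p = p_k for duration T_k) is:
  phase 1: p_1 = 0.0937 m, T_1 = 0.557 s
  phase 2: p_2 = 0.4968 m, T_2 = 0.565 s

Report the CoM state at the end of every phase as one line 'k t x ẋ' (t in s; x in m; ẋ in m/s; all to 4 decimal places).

phase 1: p=0.0937, T=0.557, ωT=1.745471, cosh=2.951581, sinh=2.777018; start (x,ẋ)=(0.055400, 0.164300) → end (x,ẋ)=(0.126254, 0.151645)
phase 2: p=0.4968, T=0.565, ωT=1.770540, cosh=3.022134, sinh=2.851893; start (x,ẋ)=(0.126254, 0.151645) → end (x,ẋ)=(-0.485033, -2.853273)

1 0.5570 0.1263 0.1516
2 1.1220 -0.4850 -2.8533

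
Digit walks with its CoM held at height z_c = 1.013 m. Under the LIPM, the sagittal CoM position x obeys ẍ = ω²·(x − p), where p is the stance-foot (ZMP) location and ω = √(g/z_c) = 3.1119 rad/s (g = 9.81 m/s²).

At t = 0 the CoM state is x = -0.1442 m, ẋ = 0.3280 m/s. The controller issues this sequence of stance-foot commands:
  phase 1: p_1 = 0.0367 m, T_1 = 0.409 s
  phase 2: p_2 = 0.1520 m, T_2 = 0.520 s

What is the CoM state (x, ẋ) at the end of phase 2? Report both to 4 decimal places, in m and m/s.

phase 1: p=0.0367, T=0.409, ωT=1.272767, cosh=1.925388, sinh=1.645332; start (x,ẋ)=(-0.144200, 0.328000) → end (x,ẋ)=(-0.138182, -0.294701)
phase 2: p=0.1520, T=0.520, ωT=1.618188, cosh=2.621100, sinh=2.422842; start (x,ẋ)=(-0.138182, -0.294701) → end (x,ẋ)=(-0.838041, -2.960305)

x = -0.8380, ẋ = -2.9603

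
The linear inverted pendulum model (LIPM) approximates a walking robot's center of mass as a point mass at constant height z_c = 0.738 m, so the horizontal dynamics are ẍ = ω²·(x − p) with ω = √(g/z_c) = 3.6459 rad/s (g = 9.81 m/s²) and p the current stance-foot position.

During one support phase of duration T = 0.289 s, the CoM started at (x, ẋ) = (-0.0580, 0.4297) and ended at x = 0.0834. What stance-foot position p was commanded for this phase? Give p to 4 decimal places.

p = -0.0464

ωT = 3.6459·0.289 = 1.053665; cosh(ωT) = 1.608401, sinh(ωT) = 1.259743
x(T) = p + (x₀−p)·cosh(ωT) + (ẋ₀/ω)·sinh(ωT) ⇒ p·(1 − cosh) = x(T) − x₀·cosh − (ẋ₀/ω)·sinh
numerator   = 0.0834 − (-0.0580)·1.608401 − (0.4297/3.6459)·1.259743 = 0.028216
denominator = 1 − 1.608401 = -0.608401
p = 0.028216 / -0.608401 = -0.0464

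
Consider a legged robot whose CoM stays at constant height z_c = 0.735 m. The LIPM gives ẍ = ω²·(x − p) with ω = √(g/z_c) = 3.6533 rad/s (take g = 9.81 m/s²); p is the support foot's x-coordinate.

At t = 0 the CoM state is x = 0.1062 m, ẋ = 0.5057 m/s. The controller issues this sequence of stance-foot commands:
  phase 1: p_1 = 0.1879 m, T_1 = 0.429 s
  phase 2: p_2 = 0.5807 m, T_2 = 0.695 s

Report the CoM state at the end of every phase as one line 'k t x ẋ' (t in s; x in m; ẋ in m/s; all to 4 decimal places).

phase 1: p=0.1879, T=0.429, ωT=1.567266, cosh=2.501069, sinh=2.292454; start (x,ẋ)=(0.106200, 0.505700) → end (x,ẋ)=(0.300891, 0.580551)
phase 2: p=0.5807, T=0.695, ωT=2.539044, cosh=6.373245, sinh=6.294303; start (x,ẋ)=(0.300891, 0.580551) → end (x,ẋ)=(-0.202357, -2.734216)

1 0.4290 0.3009 0.5806
2 1.1240 -0.2024 -2.7342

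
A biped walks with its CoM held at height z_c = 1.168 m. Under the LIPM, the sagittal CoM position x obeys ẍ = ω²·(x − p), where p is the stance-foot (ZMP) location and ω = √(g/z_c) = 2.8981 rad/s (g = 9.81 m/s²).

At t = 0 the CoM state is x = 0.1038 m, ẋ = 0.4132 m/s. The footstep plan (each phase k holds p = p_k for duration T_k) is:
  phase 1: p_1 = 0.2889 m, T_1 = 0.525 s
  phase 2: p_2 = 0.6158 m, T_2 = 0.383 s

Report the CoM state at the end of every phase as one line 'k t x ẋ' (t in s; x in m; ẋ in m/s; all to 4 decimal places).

1 0.5250 0.1558 -0.1785
2 0.9080 -0.2412 -2.1032

phase 1: p=0.2889, T=0.525, ωT=1.521502, cosh=2.398742, sinh=2.180358; start (x,ẋ)=(0.103800, 0.413200) → end (x,ẋ)=(0.155760, -0.178468)
phase 2: p=0.6158, T=0.383, ωT=1.109972, cosh=1.681921, sinh=1.352353; start (x,ẋ)=(0.155760, -0.178468) → end (x,ẋ)=(-0.241230, -2.103182)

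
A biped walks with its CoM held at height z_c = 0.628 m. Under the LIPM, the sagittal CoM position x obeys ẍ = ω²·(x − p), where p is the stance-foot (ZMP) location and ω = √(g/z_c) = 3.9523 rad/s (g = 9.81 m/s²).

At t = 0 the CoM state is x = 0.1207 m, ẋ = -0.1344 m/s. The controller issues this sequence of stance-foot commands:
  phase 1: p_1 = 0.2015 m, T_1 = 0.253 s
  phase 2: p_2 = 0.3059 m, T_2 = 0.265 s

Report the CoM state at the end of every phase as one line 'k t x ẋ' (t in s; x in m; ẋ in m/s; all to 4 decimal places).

1 0.2530 0.0369 -0.5826
2 0.5180 -0.3089 -2.2612

phase 1: p=0.2015, T=0.253, ωT=0.999932, cosh=1.543001, sinh=1.175096; start (x,ẋ)=(0.120700, -0.134400) → end (x,ẋ)=(0.036866, -0.582641)
phase 2: p=0.3059, T=0.265, ωT=1.047359, cosh=1.600489, sinh=1.249626; start (x,ẋ)=(0.036866, -0.582641) → end (x,ẋ)=(-0.308904, -2.261244)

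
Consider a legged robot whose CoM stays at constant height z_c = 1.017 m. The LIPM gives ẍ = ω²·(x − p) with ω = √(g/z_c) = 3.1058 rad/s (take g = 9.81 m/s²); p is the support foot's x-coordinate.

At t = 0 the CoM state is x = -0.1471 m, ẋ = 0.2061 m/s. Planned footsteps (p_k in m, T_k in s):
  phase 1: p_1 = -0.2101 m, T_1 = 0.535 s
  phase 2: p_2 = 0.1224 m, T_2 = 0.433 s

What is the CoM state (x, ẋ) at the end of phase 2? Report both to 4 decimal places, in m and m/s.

x = 0.7485, ẋ = 2.2142

phase 1: p=-0.2101, T=0.535, ωT=1.661603, cosh=2.728791, sinh=2.538957; start (x,ẋ)=(-0.147100, 0.206100) → end (x,ẋ)=(0.130298, 1.059190)
phase 2: p=0.1224, T=0.433, ωT=1.344811, cosh=2.049026, sinh=1.788437; start (x,ẋ)=(0.130298, 1.059190) → end (x,ẋ)=(0.748505, 2.214179)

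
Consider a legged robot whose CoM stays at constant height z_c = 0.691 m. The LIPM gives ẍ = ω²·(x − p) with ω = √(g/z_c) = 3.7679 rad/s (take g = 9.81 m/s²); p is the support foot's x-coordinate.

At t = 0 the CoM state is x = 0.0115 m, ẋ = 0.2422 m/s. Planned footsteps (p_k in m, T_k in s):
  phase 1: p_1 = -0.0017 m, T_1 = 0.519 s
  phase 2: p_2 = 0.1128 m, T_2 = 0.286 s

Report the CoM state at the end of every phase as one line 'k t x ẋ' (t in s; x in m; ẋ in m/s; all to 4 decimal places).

phase 1: p=-0.0017, T=0.519, ωT=1.955540, cosh=3.604612, sinh=3.463124; start (x,ẋ)=(0.011500, 0.242200) → end (x,ẋ)=(0.268490, 1.045280)
phase 2: p=0.1128, T=0.286, ωT=1.077619, cosh=1.639041, sinh=1.298636; start (x,ẋ)=(0.268490, 1.045280) → end (x,ẋ)=(0.728246, 2.475068)

1 0.5190 0.2685 1.0453
2 0.8050 0.7282 2.4751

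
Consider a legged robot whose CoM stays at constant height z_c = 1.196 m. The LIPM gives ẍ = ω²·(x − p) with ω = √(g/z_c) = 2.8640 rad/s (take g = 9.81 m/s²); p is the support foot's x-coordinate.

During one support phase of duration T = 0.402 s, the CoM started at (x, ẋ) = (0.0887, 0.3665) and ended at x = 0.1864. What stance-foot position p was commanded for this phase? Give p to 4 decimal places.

ωT = 2.8640·0.402 = 1.151328; cosh(ωT) = 1.739303, sinh(ωT) = 1.423087
x(T) = p + (x₀−p)·cosh(ωT) + (ẋ₀/ω)·sinh(ωT) ⇒ p·(1 − cosh) = x(T) − x₀·cosh − (ẋ₀/ω)·sinh
numerator   = 0.1864 − (0.0887)·1.739303 − (0.3665/2.8640)·1.423087 = -0.149986
denominator = 1 − 1.739303 = -0.739303
p = -0.149986 / -0.739303 = 0.2029

p = 0.2029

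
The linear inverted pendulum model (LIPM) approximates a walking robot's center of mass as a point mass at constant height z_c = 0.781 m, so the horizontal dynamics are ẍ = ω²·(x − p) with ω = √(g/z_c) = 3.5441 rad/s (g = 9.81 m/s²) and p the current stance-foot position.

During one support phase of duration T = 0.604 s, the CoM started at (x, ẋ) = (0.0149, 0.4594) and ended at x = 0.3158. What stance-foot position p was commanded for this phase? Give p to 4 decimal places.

ωT = 3.5441·0.604 = 2.140636; cosh(ωT) = 4.311214, sinh(ωT) = 4.193634
x(T) = p + (x₀−p)·cosh(ωT) + (ẋ₀/ω)·sinh(ωT) ⇒ p·(1 − cosh) = x(T) − x₀·cosh − (ẋ₀/ω)·sinh
numerator   = 0.3158 − (0.0149)·4.311214 − (0.4594/3.5441)·4.193634 = -0.292032
denominator = 1 − 4.311214 = -3.311214
p = -0.292032 / -3.311214 = 0.0882

p = 0.0882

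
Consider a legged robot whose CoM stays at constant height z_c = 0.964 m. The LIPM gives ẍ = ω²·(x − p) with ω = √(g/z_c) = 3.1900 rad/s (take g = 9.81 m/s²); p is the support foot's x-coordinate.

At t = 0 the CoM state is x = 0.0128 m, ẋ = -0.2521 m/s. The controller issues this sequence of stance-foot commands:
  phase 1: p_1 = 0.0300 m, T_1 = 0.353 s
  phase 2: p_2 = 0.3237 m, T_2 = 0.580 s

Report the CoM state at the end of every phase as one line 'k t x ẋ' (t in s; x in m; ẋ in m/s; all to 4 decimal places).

1 0.3530 -0.1083 -0.5053
2 0.9330 -1.5757 -5.9218

phase 1: p=0.0300, T=0.353, ωT=1.126070, cosh=1.703910, sinh=1.379605; start (x,ẋ)=(0.012800, -0.252100) → end (x,ẋ)=(-0.108335, -0.505252)
phase 2: p=0.3237, T=0.580, ωT=1.850200, cosh=3.259149, sinh=3.101943; start (x,ẋ)=(-0.108335, -0.505252) → end (x,ẋ)=(-1.575671, -5.921762)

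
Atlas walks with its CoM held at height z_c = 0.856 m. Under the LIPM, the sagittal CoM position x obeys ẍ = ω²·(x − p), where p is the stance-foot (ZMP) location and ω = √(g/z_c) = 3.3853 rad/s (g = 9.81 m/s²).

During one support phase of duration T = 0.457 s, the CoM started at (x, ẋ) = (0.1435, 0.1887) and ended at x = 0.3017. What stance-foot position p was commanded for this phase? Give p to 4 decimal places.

p = 0.1207

ωT = 3.3853·0.457 = 1.547082; cosh(ωT) = 2.455305, sinh(ωT) = 2.242437
x(T) = p + (x₀−p)·cosh(ωT) + (ẋ₀/ω)·sinh(ωT) ⇒ p·(1 − cosh) = x(T) − x₀·cosh − (ẋ₀/ω)·sinh
numerator   = 0.3017 − (0.1435)·2.455305 − (0.1887/3.3853)·2.242437 = -0.175632
denominator = 1 − 2.455305 = -1.455305
p = -0.175632 / -1.455305 = 0.1207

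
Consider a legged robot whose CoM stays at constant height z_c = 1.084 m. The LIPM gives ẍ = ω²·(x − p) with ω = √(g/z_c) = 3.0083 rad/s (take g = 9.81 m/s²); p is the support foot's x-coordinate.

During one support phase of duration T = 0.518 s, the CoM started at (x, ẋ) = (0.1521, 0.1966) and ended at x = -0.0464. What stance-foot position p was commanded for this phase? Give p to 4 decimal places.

p = 0.3864

ωT = 3.0083·0.518 = 1.558299; cosh(ωT) = 2.480615, sinh(ωT) = 2.270121
x(T) = p + (x₀−p)·cosh(ωT) + (ẋ₀/ω)·sinh(ωT) ⇒ p·(1 − cosh) = x(T) − x₀·cosh − (ẋ₀/ω)·sinh
numerator   = -0.0464 − (0.1521)·2.480615 − (0.1966/3.0083)·2.270121 = -0.572060
denominator = 1 − 2.480615 = -1.480615
p = -0.572060 / -1.480615 = 0.3864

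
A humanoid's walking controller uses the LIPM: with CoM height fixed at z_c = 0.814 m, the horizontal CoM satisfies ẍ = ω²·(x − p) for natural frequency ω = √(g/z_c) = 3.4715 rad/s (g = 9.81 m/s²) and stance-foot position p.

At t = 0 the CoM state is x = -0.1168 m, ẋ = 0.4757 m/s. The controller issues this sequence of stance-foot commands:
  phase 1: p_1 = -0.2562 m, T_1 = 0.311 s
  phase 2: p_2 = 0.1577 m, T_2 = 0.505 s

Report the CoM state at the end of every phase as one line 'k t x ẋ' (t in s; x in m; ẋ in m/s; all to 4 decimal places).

phase 1: p=-0.2562, T=0.311, ωT=1.079636, cosh=1.641664, sinh=1.301945; start (x,ẋ)=(-0.116800, 0.475700) → end (x,ẋ)=(0.151054, 1.410986)
phase 2: p=0.1577, T=0.505, ωT=1.753107, cosh=2.972874, sinh=2.799639; start (x,ẋ)=(0.151054, 1.410986) → end (x,ẋ)=(1.275851, 4.130089)

1 0.3110 0.1511 1.4110
2 0.8160 1.2759 4.1301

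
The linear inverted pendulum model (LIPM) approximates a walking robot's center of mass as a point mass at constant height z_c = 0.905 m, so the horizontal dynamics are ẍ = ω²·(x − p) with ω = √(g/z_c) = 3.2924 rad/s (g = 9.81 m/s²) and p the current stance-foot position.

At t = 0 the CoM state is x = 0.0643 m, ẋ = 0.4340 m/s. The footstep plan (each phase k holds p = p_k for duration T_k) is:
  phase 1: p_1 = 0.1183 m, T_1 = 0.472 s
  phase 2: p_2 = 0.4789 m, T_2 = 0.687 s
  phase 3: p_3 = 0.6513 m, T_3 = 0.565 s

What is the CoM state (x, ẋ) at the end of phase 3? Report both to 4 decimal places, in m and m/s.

phase 1: p=0.1183, T=0.472, ωT=1.554013, cosh=2.470906, sinh=2.259508; start (x,ẋ)=(0.064300, 0.434000) → end (x,ẋ)=(0.282717, 0.670656)
phase 2: p=0.4789, T=0.687, ωT=2.261879, cosh=4.852633, sinh=4.748478; start (x,ẋ)=(0.282717, 0.670656) → end (x,ẋ)=(0.494151, 0.187338)
phase 3: p=0.6513, T=0.565, ωT=1.860206, cosh=3.290350, sinh=3.134710; start (x,ẋ)=(0.494151, 0.187338) → end (x,ẋ)=(0.312590, -1.005485)

x = 0.3126, ẋ = -1.0055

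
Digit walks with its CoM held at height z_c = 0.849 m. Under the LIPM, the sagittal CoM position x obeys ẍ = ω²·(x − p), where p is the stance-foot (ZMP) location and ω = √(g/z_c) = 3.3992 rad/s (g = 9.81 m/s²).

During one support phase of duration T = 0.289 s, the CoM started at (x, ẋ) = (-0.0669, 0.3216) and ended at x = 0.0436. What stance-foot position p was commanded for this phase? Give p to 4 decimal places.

ωT = 3.3992·0.289 = 0.982369; cosh(ωT) = 1.522599, sinh(ωT) = 1.148176
x(T) = p + (x₀−p)·cosh(ωT) + (ẋ₀/ω)·sinh(ωT) ⇒ p·(1 − cosh) = x(T) − x₀·cosh − (ẋ₀/ω)·sinh
numerator   = 0.0436 − (-0.0669)·1.522599 − (0.3216/3.3992)·1.148176 = 0.036832
denominator = 1 − 1.522599 = -0.522599
p = 0.036832 / -0.522599 = -0.0705

p = -0.0705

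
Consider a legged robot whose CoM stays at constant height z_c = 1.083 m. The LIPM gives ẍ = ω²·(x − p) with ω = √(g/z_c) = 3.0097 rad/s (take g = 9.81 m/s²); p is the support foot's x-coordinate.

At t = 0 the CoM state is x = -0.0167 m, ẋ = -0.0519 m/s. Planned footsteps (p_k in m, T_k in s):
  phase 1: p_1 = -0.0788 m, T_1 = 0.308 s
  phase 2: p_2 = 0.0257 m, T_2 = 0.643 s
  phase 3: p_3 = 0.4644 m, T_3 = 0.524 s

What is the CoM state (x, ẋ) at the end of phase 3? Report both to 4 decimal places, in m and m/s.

phase 1: p=-0.0788, T=0.308, ωT=0.926988, cosh=1.461315, sinh=1.065571; start (x,ẋ)=(-0.016700, -0.051900) → end (x,ẋ)=(-0.006427, 0.123315)
phase 2: p=0.0257, T=0.643, ωT=1.935237, cosh=3.535038, sinh=3.390648; start (x,ẋ)=(-0.006427, 0.123315) → end (x,ẋ)=(0.051053, 0.108071)
phase 3: p=0.4644, T=0.524, ωT=1.577083, cosh=2.523695, sinh=2.317118; start (x,ẋ)=(0.051053, 0.108071) → end (x,ẋ)=(-0.495561, -2.609876)

x = -0.4956, ẋ = -2.6099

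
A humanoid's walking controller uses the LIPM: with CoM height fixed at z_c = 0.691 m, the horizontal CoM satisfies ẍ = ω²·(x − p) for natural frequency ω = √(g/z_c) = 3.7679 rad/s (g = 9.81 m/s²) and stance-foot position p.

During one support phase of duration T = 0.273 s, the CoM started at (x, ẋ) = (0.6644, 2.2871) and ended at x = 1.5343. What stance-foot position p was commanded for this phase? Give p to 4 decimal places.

p = 0.4402

ωT = 3.7679·0.273 = 1.028637; cosh(ωT) = 1.577372, sinh(ωT) = 1.219878
x(T) = p + (x₀−p)·cosh(ωT) + (ẋ₀/ω)·sinh(ωT) ⇒ p·(1 − cosh) = x(T) − x₀·cosh − (ẋ₀/ω)·sinh
numerator   = 1.5343 − (0.6644)·1.577372 − (2.2871/3.7679)·1.219878 = -0.254167
denominator = 1 − 1.577372 = -0.577372
p = -0.254167 / -0.577372 = 0.4402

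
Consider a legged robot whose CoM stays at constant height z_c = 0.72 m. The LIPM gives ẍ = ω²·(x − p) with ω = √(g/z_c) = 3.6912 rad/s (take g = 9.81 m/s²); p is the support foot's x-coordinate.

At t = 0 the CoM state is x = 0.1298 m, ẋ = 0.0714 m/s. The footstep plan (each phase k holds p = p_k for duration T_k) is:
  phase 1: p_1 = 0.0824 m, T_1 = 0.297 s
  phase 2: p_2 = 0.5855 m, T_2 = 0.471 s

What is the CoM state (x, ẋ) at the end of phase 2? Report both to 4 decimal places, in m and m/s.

phase 1: p=0.0824, T=0.297, ωT=1.096286, cosh=1.663570, sinh=1.329460; start (x,ẋ)=(0.129800, 0.071400) → end (x,ẋ)=(0.186969, 0.351385)
phase 2: p=0.5855, T=0.471, ωT=1.738555, cosh=2.932446, sinh=2.756672; start (x,ẋ)=(0.186969, 0.351385) → end (x,ẋ)=(-0.320747, -3.024801)

x = -0.3207, ẋ = -3.0248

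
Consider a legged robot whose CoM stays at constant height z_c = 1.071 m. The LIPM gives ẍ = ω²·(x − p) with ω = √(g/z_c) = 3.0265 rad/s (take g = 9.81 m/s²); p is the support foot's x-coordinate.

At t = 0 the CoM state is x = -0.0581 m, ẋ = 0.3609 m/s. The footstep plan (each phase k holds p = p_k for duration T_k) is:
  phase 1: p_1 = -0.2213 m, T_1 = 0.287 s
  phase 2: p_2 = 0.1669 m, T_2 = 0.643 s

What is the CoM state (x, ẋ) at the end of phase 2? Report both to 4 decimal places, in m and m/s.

x = 1.1382, ẋ = 3.0996

phase 1: p=-0.2213, T=0.287, ωT=0.868605, cosh=1.401560, sinh=0.982024; start (x,ẋ)=(-0.058100, 0.360900) → end (x,ẋ)=(0.124538, 0.990869)
phase 2: p=0.1669, T=0.643, ωT=1.946039, cosh=3.571872, sinh=3.429033; start (x,ẋ)=(0.124538, 0.990869) → end (x,ẋ)=(1.138245, 3.099624)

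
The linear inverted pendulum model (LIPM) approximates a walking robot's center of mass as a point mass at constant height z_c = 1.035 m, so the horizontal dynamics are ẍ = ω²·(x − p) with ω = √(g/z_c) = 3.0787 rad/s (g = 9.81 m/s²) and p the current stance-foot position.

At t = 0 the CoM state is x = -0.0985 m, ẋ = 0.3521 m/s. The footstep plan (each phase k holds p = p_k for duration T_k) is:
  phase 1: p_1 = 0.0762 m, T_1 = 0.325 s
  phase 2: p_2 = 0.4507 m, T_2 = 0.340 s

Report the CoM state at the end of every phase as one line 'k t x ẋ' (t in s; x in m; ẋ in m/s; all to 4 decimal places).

phase 1: p=0.0762, T=0.325, ωT=1.000578, cosh=1.543760, sinh=1.176093; start (x,ẋ)=(-0.098500, 0.352100) → end (x,ẋ)=(-0.058989, -0.089002)
phase 2: p=0.4507, T=0.340, ωT=1.046758, cosh=1.599738, sinh=1.248664; start (x,ẋ)=(-0.058989, -0.089002) → end (x,ẋ)=(-0.400767, -2.101759)

1 0.3250 -0.0590 -0.0890
2 0.6650 -0.4008 -2.1018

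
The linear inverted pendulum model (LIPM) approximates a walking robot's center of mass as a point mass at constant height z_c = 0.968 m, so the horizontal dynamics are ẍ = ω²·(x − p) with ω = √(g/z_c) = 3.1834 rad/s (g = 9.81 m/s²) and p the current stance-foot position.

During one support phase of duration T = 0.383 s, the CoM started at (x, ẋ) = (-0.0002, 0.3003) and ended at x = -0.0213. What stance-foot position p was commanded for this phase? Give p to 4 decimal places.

ωT = 3.1834·0.383 = 1.219242; cosh(ωT) = 1.840038, sinh(ωT) = 1.544584
x(T) = p + (x₀−p)·cosh(ωT) + (ẋ₀/ω)·sinh(ωT) ⇒ p·(1 − cosh) = x(T) − x₀·cosh − (ẋ₀/ω)·sinh
numerator   = -0.0213 − (-0.0002)·1.840038 − (0.3003/3.1834)·1.544584 = -0.166637
denominator = 1 − 1.840038 = -0.840038
p = -0.166637 / -0.840038 = 0.1984

p = 0.1984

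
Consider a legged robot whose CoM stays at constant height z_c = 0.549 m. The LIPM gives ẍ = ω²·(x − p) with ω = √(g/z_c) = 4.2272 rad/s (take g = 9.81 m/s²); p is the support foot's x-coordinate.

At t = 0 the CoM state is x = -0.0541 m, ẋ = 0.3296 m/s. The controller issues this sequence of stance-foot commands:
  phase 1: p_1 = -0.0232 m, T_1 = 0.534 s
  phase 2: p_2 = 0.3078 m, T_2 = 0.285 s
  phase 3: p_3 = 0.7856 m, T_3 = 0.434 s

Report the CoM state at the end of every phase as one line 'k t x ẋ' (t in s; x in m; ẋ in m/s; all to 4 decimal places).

1 0.5340 0.1960 0.9749
2 0.8190 0.4548 1.0552
3 1.2530 0.4849 -0.8791

phase 1: p=-0.0232, T=0.534, ωT=2.257325, cosh=4.831058, sinh=4.726428; start (x,ẋ)=(-0.054100, 0.329600) → end (x,ẋ)=(0.196046, 0.974949)
phase 2: p=0.3078, T=0.285, ωT=1.204752, cosh=1.817849, sinh=1.518083; start (x,ẋ)=(0.196046, 0.974949) → end (x,ẋ)=(0.454774, 1.055155)
phase 3: p=0.7856, T=0.434, ωT=1.834605, cosh=3.211168, sinh=3.051491; start (x,ẋ)=(0.454774, 1.055155) → end (x,ẋ)=(0.484947, -0.879136)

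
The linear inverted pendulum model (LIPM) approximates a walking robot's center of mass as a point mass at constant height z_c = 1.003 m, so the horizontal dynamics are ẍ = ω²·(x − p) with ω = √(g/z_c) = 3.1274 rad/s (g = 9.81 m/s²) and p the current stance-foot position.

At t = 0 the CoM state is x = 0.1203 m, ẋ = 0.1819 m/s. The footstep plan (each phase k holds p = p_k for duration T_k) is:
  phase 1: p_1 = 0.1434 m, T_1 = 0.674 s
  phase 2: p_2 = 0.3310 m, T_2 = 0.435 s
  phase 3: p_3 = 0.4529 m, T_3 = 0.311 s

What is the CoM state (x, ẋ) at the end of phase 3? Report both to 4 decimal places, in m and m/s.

x = 0.7797, ẋ = 1.2260

phase 1: p=0.1434, T=0.674, ωT=2.107868, cosh=4.176084, sinh=4.054587; start (x,ẋ)=(0.120300, 0.181900) → end (x,ẋ)=(0.282761, 0.466714)
phase 2: p=0.3310, T=0.435, ωT=1.360419, cosh=2.077190, sinh=1.820636; start (x,ẋ)=(0.282761, 0.466714) → end (x,ẋ)=(0.502499, 0.694787)
phase 3: p=0.4529, T=0.311, ωT=0.972621, cosh=1.511480, sinh=1.133389; start (x,ẋ)=(0.502499, 0.694787) → end (x,ẋ)=(0.779663, 1.225962)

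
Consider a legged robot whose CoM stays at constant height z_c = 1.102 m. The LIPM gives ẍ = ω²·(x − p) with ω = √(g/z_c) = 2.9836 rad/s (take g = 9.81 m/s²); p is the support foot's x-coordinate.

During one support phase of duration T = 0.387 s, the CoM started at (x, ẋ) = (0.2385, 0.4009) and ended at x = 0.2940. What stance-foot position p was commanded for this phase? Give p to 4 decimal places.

ωT = 2.9836·0.387 = 1.154653; cosh(ωT) = 1.744045, sinh(ωT) = 1.428878
x(T) = p + (x₀−p)·cosh(ωT) + (ẋ₀/ω)·sinh(ωT) ⇒ p·(1 − cosh) = x(T) − x₀·cosh − (ẋ₀/ω)·sinh
numerator   = 0.2940 − (0.2385)·1.744045 − (0.4009/2.9836)·1.428878 = -0.313950
denominator = 1 − 1.744045 = -0.744045
p = -0.313950 / -0.744045 = 0.4220

p = 0.4220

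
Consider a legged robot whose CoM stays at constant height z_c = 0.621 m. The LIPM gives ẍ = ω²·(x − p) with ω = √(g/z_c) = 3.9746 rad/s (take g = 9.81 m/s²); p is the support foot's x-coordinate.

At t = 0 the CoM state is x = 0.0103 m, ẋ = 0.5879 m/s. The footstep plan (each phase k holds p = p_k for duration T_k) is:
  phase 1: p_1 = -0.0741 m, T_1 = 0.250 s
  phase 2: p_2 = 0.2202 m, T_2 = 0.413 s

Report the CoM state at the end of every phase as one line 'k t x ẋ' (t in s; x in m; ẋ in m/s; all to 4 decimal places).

1 0.2500 0.2279 1.2938
2 0.6630 1.0496 3.5411

phase 1: p=-0.0741, T=0.250, ωT=0.993650, cosh=1.535649, sinh=1.165426; start (x,ẋ)=(0.010300, 0.587900) → end (x,ẋ)=(0.227892, 1.293758)
phase 2: p=0.2202, T=0.413, ωT=1.641510, cosh=2.678323, sinh=2.484636; start (x,ẋ)=(0.227892, 1.293758) → end (x,ẋ)=(1.049566, 3.541062)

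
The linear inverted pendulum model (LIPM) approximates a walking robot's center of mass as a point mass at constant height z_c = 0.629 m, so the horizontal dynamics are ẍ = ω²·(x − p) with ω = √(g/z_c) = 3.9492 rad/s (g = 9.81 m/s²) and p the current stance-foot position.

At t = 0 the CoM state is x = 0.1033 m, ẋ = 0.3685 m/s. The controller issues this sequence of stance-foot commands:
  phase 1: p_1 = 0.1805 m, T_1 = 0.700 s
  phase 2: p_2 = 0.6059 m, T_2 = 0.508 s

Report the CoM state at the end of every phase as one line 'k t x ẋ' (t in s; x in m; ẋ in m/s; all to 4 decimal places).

phase 1: p=0.1805, T=0.700, ωT=2.764440, cosh=7.966581, sinh=7.903569; start (x,ẋ)=(0.103300, 0.368500) → end (x,ẋ)=(0.302962, 0.526059)
phase 2: p=0.6059, T=0.508, ωT=2.006194, cosh=3.784731, sinh=3.650232; start (x,ẋ)=(0.302962, 0.526059) → end (x,ẋ)=(-0.054404, -2.376006)

1 0.7000 0.3030 0.5261
2 1.2080 -0.0544 -2.3760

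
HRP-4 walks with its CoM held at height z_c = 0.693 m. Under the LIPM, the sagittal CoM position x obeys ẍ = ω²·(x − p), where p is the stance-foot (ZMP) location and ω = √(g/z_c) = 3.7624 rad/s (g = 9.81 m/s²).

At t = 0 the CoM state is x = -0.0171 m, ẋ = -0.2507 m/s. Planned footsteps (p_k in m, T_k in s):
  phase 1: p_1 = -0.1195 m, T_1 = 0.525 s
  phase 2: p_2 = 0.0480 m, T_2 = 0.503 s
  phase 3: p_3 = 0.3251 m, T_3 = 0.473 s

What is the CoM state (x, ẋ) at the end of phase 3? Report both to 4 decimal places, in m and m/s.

x = 1.2551, ẋ = 3.6887

phase 1: p=-0.1195, T=0.525, ωT=1.975260, cosh=3.673609, sinh=3.534884; start (x,ẋ)=(-0.017100, -0.250700) → end (x,ẋ)=(0.021138, 0.440910)
phase 2: p=0.0480, T=0.503, ωT=1.892487, cosh=3.393275, sinh=3.242578; start (x,ẋ)=(0.021138, 0.440910) → end (x,ẋ)=(0.336842, 1.168412)
phase 3: p=0.3251, T=0.473, ωT=1.779615, cosh=3.048139, sinh=2.879436; start (x,ẋ)=(0.336842, 1.168412) → end (x,ẋ)=(1.255098, 3.688687)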